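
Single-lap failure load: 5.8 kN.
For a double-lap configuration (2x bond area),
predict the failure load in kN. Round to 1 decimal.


Failure load = 5.8 * 2 = 11.6 kN

11.6


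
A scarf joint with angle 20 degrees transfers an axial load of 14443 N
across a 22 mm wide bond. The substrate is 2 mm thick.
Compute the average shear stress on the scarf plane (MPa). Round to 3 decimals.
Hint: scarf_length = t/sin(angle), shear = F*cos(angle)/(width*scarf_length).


scarf_length = 2 / sin(20 deg) = 5.8476 mm
cos(20 deg) = 0.939693
shear stress = 14443 * 0.939693 / (22 * 5.8476)
= 105.498 MPa

105.498


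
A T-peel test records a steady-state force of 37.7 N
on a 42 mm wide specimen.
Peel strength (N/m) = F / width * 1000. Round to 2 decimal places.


Peel strength = 37.7 / 42 * 1000
= 897.62 N/m

897.62


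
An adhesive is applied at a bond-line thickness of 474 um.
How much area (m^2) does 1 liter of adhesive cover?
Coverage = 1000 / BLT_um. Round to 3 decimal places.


Coverage = 1000 / 474 = 2.110 m^2

2.110


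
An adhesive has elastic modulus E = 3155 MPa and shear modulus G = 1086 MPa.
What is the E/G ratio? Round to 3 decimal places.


E/G = 3155 / 1086 = 2.905

2.905


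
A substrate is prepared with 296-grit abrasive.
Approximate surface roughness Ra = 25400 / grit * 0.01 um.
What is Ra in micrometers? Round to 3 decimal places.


Ra = 25400 / 296 * 0.01 = 0.858 um

0.858


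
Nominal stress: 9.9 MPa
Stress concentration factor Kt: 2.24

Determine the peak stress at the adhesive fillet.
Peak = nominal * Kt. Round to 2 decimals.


Peak stress = 9.9 * 2.24
= 22.18 MPa

22.18


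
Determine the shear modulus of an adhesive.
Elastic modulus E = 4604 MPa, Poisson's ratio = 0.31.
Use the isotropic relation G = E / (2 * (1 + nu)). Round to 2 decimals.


G = 4604 / (2*(1+0.31)) = 4604 / 2.62
= 1757.25 MPa

1757.25


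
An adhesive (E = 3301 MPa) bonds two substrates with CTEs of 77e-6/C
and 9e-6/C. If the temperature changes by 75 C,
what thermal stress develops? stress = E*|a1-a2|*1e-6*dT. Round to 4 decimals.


Stress = 3301 * |77 - 9| * 1e-6 * 75
= 16.8351 MPa

16.8351


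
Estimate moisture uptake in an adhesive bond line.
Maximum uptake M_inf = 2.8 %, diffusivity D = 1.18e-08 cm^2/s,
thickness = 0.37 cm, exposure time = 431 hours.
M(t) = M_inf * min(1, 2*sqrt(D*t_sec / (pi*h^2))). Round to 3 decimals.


Convert time: 431 h = 1551600 s
ratio = min(1, 2*sqrt(1.18e-08*1551600/(pi*0.37^2)))
= 0.412652
M(t) = 2.8 * 0.412652 = 1.155%

1.155


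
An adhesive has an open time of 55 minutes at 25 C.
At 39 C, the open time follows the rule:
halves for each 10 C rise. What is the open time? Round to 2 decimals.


Factor = 2^((39-25)/10) = 2.6390
Open time = 55 / 2.6390 = 20.84 min

20.84


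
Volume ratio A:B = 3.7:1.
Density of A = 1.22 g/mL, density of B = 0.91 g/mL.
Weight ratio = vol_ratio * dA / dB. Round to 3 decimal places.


Wt ratio = 3.7 * 1.22 / 0.91
= 4.960

4.960


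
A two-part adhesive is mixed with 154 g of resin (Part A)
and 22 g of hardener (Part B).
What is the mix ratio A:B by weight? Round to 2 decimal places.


Mix ratio = mass_A / mass_B
= 154 / 22
= 7.00

7.00


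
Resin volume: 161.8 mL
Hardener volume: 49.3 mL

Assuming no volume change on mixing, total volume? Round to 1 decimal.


V_total = 161.8 + 49.3 = 211.1 mL

211.1


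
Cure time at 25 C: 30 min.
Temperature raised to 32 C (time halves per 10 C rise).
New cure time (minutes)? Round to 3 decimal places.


Acceleration factor = 2^(7/10) = 1.6245
New time = 30 / 1.6245 = 18.467 min

18.467


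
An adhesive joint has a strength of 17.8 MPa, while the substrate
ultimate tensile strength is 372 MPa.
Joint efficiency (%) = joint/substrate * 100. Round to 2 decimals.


Efficiency = 17.8 / 372 * 100
= 4.78%

4.78


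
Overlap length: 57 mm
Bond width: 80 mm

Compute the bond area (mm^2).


Bond area = 57 * 80 = 4560 mm^2

4560


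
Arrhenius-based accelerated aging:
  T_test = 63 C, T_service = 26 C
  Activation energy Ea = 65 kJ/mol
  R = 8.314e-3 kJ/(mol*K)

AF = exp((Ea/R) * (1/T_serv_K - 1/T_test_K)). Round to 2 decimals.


T_test_K = 336.15, T_serv_K = 299.15
AF = exp((65/8.314e-3) * (1/299.15 - 1/336.15))
= 17.75

17.75


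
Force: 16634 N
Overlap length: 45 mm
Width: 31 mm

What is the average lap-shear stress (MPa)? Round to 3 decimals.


Average shear stress = F / (overlap * width)
= 16634 / (45 * 31)
= 11.924 MPa

11.924


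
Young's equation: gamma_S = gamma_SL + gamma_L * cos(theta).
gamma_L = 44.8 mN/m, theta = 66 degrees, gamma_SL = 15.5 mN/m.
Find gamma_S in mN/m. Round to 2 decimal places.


cos(66 deg) = 0.406737
gamma_S = 15.5 + 44.8 * 0.406737
= 33.72 mN/m

33.72


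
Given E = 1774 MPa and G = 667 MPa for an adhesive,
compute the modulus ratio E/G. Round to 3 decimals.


E/G ratio = 1774 / 667 = 2.660

2.660


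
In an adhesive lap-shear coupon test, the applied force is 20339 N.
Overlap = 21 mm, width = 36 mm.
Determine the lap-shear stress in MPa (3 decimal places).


stress = F / (overlap * width)
= 20339 / (21 * 36)
= 26.903 MPa

26.903


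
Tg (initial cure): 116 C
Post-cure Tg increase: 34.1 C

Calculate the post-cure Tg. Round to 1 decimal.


Post-cure Tg = 116 + 34.1 = 150.1 C

150.1


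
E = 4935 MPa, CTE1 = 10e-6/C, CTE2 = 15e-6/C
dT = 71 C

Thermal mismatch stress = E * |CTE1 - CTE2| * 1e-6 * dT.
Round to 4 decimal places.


= 4935 * 5e-6 * 71
= 1.7519 MPa

1.7519


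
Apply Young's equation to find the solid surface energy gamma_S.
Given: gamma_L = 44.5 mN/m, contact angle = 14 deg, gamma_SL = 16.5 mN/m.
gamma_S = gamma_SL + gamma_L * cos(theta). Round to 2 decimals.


theta_rad = 14 * pi/180 = 0.244346
gamma_S = 16.5 + 44.5 * cos(0.244346)
= 59.68 mN/m

59.68


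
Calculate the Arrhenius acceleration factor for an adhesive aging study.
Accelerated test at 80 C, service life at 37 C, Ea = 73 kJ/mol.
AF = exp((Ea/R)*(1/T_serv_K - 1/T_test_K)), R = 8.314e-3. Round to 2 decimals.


T_test = 353.15 K, T_serv = 310.15 K
Ea/R = 73 / 0.008314 = 8780.37
AF = exp(8780.37 * (1/310.15 - 1/353.15))
= 31.41

31.41


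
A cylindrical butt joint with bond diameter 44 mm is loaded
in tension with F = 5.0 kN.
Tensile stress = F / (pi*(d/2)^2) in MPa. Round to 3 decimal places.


Area = pi * (44/2)^2 = 1520.5308 mm^2
Stress = 5.0*1000 / 1520.5308
= 3.288 MPa

3.288


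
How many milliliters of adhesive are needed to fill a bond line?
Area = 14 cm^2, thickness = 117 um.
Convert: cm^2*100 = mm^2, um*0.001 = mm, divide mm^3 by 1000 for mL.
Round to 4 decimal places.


= (14 * 100) * (117 * 0.001) / 1000
= 0.1638 mL

0.1638


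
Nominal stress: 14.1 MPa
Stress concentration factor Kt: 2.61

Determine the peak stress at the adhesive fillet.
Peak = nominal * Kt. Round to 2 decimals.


Peak stress = 14.1 * 2.61
= 36.80 MPa

36.80


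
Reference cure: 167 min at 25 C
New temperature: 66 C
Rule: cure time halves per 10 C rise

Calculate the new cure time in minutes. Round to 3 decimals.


factor = 2^((66-25)/10) = 17.1484
t_new = 167 / 17.1484 = 9.739 min

9.739


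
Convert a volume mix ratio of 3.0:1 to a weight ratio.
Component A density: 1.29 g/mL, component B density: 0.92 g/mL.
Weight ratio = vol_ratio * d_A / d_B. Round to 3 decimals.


= 3.0 * 1.29 / 0.92 = 4.207

4.207


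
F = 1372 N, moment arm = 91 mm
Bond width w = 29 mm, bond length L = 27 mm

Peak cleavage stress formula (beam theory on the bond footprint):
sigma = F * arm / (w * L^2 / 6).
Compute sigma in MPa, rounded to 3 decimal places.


sigma = (1372 * 91) / (29 * 729 / 6)
= 124852 * 6 / 21141
= 749112 / 21141
= 35.434 MPa

35.434


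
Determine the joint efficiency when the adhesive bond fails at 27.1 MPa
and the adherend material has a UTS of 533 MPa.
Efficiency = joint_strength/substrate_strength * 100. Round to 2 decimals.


Joint efficiency = 27.1 / 533 * 100
= 5.08%

5.08


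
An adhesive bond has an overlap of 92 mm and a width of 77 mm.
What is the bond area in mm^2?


Bond area = overlap * width
= 92 * 77
= 7084 mm^2

7084


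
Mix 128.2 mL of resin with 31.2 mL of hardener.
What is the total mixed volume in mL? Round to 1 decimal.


Total = 128.2 + 31.2 = 159.4 mL

159.4


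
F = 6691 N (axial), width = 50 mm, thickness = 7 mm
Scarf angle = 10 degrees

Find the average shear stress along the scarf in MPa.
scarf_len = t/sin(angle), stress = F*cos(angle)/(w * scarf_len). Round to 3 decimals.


scarf_len = 7/sin(10 deg) = 40.3114
cos(10 deg) = 0.984808
stress = 6691*0.984808/(50*40.3114) = 3.269 MPa

3.269


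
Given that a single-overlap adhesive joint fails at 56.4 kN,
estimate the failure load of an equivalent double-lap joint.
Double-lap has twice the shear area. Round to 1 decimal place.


Double-lap factor = 2
Expected load = 56.4 * 2 = 112.8 kN

112.8


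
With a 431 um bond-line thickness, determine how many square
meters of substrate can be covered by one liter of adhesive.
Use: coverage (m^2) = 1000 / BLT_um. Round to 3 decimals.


Coverage = 1000 / 431 = 2.320 m^2

2.320


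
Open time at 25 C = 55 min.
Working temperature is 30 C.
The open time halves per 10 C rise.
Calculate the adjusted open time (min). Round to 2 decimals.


factor = 2^((30 - 25) / 10) = 1.4142
ot = 55 / 1.4142 = 38.89 min

38.89


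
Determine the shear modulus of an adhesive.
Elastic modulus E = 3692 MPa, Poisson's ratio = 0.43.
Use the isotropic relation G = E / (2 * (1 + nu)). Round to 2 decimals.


G = 3692 / (2*(1+0.43)) = 3692 / 2.86
= 1290.91 MPa

1290.91


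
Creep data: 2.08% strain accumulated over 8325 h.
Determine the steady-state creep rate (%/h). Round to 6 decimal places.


Rate = 2.08 / 8325 = 0.000250 %/h

0.000250


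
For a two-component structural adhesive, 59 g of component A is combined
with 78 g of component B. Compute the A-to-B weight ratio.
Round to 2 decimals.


Weight ratio A:B = 59 / 78
= 0.76

0.76


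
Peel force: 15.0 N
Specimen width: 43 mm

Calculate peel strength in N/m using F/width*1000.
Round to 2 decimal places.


Peel strength = 15.0 / 43 * 1000 = 348.84 N/m

348.84


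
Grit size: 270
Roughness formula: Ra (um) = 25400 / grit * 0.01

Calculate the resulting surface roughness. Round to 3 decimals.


Ra = 25400 / 270 * 0.01
= 0.941 um

0.941


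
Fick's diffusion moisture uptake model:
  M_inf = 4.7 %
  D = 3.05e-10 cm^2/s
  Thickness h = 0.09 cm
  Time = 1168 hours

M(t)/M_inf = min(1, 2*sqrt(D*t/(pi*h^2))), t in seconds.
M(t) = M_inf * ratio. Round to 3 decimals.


t_sec = 1168 * 3600 = 4204800
ratio = 2*sqrt(3.05e-10*4204800/(pi*0.09^2))
= min(1, 0.448988)
= 0.448988
M(t) = 4.7 * 0.448988 = 2.110 %

2.110


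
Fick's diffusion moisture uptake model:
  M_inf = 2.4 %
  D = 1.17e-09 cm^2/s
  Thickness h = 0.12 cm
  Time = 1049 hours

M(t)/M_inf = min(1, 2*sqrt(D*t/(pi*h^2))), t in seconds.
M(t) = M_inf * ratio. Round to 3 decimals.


t_sec = 1049 * 3600 = 3776400
ratio = 2*sqrt(1.17e-09*3776400/(pi*0.12^2))
= min(1, 0.625037)
= 0.625037
M(t) = 2.4 * 0.625037 = 1.500 %

1.500


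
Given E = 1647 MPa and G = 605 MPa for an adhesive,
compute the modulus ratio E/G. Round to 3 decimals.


E/G ratio = 1647 / 605 = 2.722

2.722


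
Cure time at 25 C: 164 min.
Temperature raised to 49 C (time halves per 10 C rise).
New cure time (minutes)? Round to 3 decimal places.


Acceleration factor = 2^(24/10) = 5.2780
New time = 164 / 5.2780 = 31.072 min

31.072


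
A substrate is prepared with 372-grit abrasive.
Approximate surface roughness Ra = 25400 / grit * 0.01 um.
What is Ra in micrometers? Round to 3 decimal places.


Ra = 25400 / 372 * 0.01 = 0.683 um

0.683


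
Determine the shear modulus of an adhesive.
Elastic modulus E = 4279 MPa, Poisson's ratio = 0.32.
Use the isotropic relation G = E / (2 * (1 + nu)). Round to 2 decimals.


G = 4279 / (2*(1+0.32)) = 4279 / 2.64
= 1620.83 MPa

1620.83


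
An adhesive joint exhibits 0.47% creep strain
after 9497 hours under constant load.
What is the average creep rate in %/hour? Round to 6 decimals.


Creep rate = strain / time
= 0.47 / 9497
= 0.000049 %/h

0.000049


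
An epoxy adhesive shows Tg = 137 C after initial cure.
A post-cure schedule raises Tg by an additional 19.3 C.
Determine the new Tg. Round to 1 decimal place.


New Tg = 137 + 19.3
= 156.3 C

156.3


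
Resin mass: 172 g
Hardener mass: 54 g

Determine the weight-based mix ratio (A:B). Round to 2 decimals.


Ratio = 172 / 54 = 3.19

3.19


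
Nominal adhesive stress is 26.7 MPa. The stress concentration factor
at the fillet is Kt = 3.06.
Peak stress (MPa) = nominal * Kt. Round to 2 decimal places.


Peak = 26.7 * 3.06 = 81.70 MPa

81.70


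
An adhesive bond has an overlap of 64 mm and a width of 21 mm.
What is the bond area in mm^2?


Bond area = overlap * width
= 64 * 21
= 1344 mm^2

1344


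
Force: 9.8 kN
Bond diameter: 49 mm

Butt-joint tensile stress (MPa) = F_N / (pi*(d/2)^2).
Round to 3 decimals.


F_N = 9.8 * 1000 = 9800.0 N
A = pi*(24.5)^2 = 1885.7410 mm^2
stress = 9800.0 / 1885.7410 = 5.197 MPa

5.197


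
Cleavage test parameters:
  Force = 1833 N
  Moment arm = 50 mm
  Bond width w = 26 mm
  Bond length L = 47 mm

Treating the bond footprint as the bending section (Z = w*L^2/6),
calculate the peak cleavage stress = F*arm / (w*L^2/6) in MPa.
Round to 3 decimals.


M = 1833 * 50 = 91650 N*mm
Z = 26 * 47^2 / 6 = 57434 / 6 mm^3
sigma = M / Z = 6 * 91650 / 57434 = 549900 / 57434
= 9.574 MPa

9.574


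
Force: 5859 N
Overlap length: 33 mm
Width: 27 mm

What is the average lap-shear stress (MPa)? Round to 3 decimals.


Average shear stress = F / (overlap * width)
= 5859 / (33 * 27)
= 6.576 MPa

6.576


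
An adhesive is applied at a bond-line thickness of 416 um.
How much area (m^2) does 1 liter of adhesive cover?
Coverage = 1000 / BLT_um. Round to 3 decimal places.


Coverage = 1000 / 416 = 2.404 m^2

2.404


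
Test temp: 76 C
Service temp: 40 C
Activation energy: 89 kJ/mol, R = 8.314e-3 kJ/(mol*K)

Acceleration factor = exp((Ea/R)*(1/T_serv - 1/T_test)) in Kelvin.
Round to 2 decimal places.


AF = exp((89/0.008314)*(1/313.15 - 1/349.15))
= 33.94

33.94


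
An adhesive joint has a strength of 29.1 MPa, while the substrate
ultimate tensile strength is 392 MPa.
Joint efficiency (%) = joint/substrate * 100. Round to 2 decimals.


Efficiency = 29.1 / 392 * 100
= 7.42%

7.42


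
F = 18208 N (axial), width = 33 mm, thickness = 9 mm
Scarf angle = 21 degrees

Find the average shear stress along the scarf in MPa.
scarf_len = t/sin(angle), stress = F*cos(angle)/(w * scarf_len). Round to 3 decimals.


scarf_len = 9/sin(21 deg) = 25.1139
cos(21 deg) = 0.933580
stress = 18208*0.933580/(33*25.1139) = 20.511 MPa

20.511


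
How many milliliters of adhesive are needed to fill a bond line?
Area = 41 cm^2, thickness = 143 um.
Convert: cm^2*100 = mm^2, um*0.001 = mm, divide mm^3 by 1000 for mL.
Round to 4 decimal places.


= (41 * 100) * (143 * 0.001) / 1000
= 0.5863 mL

0.5863


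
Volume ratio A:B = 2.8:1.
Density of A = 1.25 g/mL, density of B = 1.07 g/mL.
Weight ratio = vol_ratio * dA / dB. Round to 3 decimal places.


Wt ratio = 2.8 * 1.25 / 1.07
= 3.271

3.271


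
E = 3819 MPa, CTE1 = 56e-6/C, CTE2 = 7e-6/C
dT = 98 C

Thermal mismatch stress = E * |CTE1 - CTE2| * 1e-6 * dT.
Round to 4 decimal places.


= 3819 * 49e-6 * 98
= 18.3388 MPa

18.3388


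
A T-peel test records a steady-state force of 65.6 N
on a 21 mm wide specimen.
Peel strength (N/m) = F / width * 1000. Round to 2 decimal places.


Peel strength = 65.6 / 21 * 1000
= 3123.81 N/m

3123.81


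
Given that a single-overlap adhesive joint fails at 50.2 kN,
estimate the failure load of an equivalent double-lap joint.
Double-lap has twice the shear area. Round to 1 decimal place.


Double-lap factor = 2
Expected load = 50.2 * 2 = 100.4 kN

100.4


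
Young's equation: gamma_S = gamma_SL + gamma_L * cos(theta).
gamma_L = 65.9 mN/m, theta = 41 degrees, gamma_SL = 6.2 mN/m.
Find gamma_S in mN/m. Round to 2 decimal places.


cos(41 deg) = 0.754710
gamma_S = 6.2 + 65.9 * 0.754710
= 55.94 mN/m

55.94


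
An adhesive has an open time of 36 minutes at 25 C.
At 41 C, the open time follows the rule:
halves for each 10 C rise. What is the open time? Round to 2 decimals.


Factor = 2^((41-25)/10) = 3.0314
Open time = 36 / 3.0314 = 11.88 min

11.88


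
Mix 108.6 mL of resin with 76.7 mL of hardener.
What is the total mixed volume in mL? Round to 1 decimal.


Total = 108.6 + 76.7 = 185.3 mL

185.3


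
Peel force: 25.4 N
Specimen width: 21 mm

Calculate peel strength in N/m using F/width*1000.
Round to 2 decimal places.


Peel strength = 25.4 / 21 * 1000 = 1209.52 N/m

1209.52


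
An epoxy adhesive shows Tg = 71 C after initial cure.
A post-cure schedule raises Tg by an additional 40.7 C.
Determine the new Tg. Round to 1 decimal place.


New Tg = 71 + 40.7
= 111.7 C

111.7


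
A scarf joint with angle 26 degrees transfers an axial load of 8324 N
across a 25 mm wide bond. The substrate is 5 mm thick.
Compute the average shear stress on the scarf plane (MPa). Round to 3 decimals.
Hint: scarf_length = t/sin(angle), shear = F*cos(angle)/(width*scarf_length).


scarf_length = 5 / sin(26 deg) = 11.4059 mm
cos(26 deg) = 0.898794
shear stress = 8324 * 0.898794 / (25 * 11.4059)
= 26.238 MPa

26.238


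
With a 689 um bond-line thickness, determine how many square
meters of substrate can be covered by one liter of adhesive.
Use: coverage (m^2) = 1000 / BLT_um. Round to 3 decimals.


Coverage = 1000 / 689 = 1.451 m^2

1.451


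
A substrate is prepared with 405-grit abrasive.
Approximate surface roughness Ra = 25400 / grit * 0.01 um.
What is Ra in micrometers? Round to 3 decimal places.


Ra = 25400 / 405 * 0.01 = 0.627 um

0.627


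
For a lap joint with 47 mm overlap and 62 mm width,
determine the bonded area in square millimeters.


Area = 47 * 62 = 2914 mm^2

2914


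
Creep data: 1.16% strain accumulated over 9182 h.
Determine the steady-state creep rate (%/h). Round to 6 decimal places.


Rate = 1.16 / 9182 = 0.000126 %/h

0.000126


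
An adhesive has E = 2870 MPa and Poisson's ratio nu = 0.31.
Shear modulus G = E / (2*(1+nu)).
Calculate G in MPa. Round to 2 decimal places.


G = 2870 / (2*(1+0.31))
= 2870 / 2.62
= 1095.42 MPa

1095.42


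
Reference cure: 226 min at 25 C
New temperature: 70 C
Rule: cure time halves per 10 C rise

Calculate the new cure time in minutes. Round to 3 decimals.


factor = 2^((70-25)/10) = 22.6274
t_new = 226 / 22.6274 = 9.988 min

9.988


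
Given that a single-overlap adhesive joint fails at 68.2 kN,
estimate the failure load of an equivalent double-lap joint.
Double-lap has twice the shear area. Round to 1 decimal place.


Double-lap factor = 2
Expected load = 68.2 * 2 = 136.4 kN

136.4


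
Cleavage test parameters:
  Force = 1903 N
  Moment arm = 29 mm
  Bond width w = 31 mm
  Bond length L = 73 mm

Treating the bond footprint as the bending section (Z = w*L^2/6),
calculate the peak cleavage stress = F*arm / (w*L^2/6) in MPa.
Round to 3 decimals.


M = 1903 * 29 = 55187 N*mm
Z = 31 * 73^2 / 6 = 165199 / 6 mm^3
sigma = M / Z = 6 * 55187 / 165199 = 331122 / 165199
= 2.004 MPa

2.004


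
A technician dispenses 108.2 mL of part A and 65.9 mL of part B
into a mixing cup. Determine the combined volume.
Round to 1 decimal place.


Combined volume = 108.2 + 65.9
= 174.1 mL

174.1


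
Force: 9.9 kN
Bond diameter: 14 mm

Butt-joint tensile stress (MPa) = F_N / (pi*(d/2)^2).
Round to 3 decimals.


F_N = 9.9 * 1000 = 9900.0 N
A = pi*(7.0)^2 = 153.9380 mm^2
stress = 9900.0 / 153.9380 = 64.312 MPa

64.312


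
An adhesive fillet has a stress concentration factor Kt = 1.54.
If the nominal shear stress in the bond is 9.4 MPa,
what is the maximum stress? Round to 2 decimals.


Max stress = 9.4 * 1.54 = 14.48 MPa

14.48


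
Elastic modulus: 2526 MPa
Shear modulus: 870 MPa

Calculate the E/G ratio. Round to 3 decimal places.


E / G = 2526 / 870 = 2.903

2.903


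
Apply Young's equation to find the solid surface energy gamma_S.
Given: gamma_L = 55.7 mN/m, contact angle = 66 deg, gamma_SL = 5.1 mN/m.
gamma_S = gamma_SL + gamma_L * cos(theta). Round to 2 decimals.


theta_rad = 66 * pi/180 = 1.151917
gamma_S = 5.1 + 55.7 * cos(1.151917)
= 27.76 mN/m

27.76


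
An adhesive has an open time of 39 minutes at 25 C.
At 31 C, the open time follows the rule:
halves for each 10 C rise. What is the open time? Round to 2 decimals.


Factor = 2^((31-25)/10) = 1.5157
Open time = 39 / 1.5157 = 25.73 min

25.73


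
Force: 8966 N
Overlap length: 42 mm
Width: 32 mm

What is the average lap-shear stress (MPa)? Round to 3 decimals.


Average shear stress = F / (overlap * width)
= 8966 / (42 * 32)
= 6.671 MPa

6.671


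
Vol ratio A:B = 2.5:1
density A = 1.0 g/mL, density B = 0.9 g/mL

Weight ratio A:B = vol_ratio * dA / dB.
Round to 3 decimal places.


Weight ratio = 2.5 * 1.0 / 0.9
= 2.778

2.778


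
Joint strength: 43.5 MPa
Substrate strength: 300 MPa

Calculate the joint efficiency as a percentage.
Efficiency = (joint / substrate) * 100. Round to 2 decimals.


Efficiency = (43.5 / 300) * 100 = 14.50%

14.50


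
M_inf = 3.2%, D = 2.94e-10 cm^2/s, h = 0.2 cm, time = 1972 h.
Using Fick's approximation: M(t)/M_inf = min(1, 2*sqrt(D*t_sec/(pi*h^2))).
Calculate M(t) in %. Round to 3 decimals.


t = 7099200 s
ratio = min(1, 2*sqrt(2.94e-10*7099200/(pi*0.0400)))
= 0.257753
M(t) = 3.2 * 0.257753 = 0.825%

0.825


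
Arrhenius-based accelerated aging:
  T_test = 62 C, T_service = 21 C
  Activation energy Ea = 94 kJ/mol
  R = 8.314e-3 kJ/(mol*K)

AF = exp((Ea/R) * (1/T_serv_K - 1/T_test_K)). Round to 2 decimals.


T_test_K = 335.15, T_serv_K = 294.15
AF = exp((94/8.314e-3) * (1/294.15 - 1/335.15))
= 110.18

110.18


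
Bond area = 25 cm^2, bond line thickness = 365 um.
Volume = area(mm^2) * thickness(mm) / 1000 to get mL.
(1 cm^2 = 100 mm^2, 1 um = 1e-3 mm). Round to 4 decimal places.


area_mm2 = 25 * 100 = 2500
blt_mm = 365 * 1e-3 = 0.365
vol_mm3 = 2500 * 0.365 = 912.5
vol_mL = 912.5 / 1000 = 0.9125 mL

0.9125


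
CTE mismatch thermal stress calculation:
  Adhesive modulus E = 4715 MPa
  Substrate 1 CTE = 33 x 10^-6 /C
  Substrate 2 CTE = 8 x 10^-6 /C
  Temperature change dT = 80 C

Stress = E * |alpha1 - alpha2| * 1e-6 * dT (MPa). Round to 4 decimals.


delta_alpha = |33 - 8| = 25 x 10^-6/C
Stress = 4715 * 25e-6 * 80
= 9.4300 MPa

9.4300


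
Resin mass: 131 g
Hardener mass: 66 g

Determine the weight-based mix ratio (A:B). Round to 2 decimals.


Ratio = 131 / 66 = 1.98

1.98


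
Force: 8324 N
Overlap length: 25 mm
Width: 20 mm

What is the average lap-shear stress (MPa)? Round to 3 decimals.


Average shear stress = F / (overlap * width)
= 8324 / (25 * 20)
= 16.648 MPa

16.648


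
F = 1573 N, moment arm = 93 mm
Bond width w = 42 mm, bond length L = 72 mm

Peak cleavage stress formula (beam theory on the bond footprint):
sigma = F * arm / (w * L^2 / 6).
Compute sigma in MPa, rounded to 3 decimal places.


sigma = (1573 * 93) / (42 * 5184 / 6)
= 146289 * 6 / 217728
= 877734 / 217728
= 4.031 MPa

4.031


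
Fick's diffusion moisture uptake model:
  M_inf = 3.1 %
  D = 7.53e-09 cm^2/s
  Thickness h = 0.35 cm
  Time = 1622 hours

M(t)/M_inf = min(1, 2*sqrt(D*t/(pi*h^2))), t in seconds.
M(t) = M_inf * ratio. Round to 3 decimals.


t_sec = 1622 * 3600 = 5839200
ratio = 2*sqrt(7.53e-09*5839200/(pi*0.35^2))
= min(1, 0.676023)
= 0.676023
M(t) = 3.1 * 0.676023 = 2.096 %

2.096


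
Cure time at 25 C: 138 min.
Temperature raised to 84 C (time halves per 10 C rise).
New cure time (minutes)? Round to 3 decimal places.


Acceleration factor = 2^(59/10) = 59.7141
New time = 138 / 59.7141 = 2.311 min

2.311


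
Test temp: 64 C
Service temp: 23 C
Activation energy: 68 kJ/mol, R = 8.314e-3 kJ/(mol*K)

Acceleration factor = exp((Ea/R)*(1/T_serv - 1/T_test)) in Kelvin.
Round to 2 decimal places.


AF = exp((68/0.008314)*(1/296.15 - 1/337.15))
= 28.75

28.75


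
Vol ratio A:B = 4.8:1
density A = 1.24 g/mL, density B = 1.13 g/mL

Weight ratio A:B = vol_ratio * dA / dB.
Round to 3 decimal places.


Weight ratio = 4.8 * 1.24 / 1.13
= 5.267

5.267


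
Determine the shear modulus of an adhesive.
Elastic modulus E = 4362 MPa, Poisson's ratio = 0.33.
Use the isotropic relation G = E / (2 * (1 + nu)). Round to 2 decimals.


G = 4362 / (2*(1+0.33)) = 4362 / 2.66
= 1639.85 MPa

1639.85


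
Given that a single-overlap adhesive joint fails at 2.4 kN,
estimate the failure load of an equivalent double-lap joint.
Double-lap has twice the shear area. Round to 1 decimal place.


Double-lap factor = 2
Expected load = 2.4 * 2 = 4.8 kN

4.8


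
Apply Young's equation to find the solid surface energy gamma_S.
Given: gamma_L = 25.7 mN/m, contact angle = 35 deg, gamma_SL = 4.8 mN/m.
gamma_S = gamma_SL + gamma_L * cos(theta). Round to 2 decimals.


theta_rad = 35 * pi/180 = 0.610865
gamma_S = 4.8 + 25.7 * cos(0.610865)
= 25.85 mN/m

25.85


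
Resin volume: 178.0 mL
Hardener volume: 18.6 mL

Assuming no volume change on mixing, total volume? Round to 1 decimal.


V_total = 178.0 + 18.6 = 196.6 mL

196.6


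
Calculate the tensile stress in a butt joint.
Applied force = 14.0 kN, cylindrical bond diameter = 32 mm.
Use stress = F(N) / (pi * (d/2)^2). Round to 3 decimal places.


A = pi * 16.0^2 = 804.2477 mm^2
sigma = 14000.0 / 804.2477 = 17.408 MPa

17.408


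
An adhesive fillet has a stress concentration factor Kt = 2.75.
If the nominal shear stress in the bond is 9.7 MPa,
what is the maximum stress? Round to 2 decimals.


Max stress = 9.7 * 2.75 = 26.68 MPa

26.68


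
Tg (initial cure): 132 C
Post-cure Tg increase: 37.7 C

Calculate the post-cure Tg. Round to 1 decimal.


Post-cure Tg = 132 + 37.7 = 169.7 C

169.7


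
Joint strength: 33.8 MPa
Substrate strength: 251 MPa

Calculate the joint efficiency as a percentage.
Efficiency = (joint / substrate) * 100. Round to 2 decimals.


Efficiency = (33.8 / 251) * 100 = 13.47%

13.47


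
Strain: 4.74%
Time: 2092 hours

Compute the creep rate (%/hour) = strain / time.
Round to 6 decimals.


Creep rate = 4.74 / 2092
= 0.002266 %/h

0.002266


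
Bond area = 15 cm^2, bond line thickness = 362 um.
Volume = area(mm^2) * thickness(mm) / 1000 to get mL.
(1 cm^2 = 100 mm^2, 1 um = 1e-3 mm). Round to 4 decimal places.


area_mm2 = 15 * 100 = 1500
blt_mm = 362 * 1e-3 = 0.362
vol_mm3 = 1500 * 0.362 = 543.0
vol_mL = 543.0 / 1000 = 0.5430 mL

0.5430


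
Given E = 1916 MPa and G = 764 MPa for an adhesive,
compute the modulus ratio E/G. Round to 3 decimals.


E/G ratio = 1916 / 764 = 2.508

2.508


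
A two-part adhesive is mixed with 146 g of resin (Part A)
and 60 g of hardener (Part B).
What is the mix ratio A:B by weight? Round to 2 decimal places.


Mix ratio = mass_A / mass_B
= 146 / 60
= 2.43

2.43


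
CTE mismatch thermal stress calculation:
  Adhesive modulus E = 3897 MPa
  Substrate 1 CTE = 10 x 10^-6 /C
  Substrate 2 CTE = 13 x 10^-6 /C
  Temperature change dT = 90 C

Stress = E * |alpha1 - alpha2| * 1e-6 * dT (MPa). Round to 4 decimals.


delta_alpha = |10 - 13| = 3 x 10^-6/C
Stress = 3897 * 3e-6 * 90
= 1.0522 MPa

1.0522


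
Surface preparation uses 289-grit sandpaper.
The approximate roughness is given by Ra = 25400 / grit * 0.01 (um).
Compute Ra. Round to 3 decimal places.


Ra = 25400 / 289 * 0.01
= 254 / 289
= 0.879 um

0.879


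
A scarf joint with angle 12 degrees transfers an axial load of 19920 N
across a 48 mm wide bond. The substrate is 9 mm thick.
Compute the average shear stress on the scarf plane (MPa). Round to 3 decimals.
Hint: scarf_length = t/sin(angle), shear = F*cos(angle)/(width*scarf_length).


scarf_length = 9 / sin(12 deg) = 43.2876 mm
cos(12 deg) = 0.978148
shear stress = 19920 * 0.978148 / (48 * 43.2876)
= 9.378 MPa

9.378


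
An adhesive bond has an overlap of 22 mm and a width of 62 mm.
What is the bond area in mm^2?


Bond area = overlap * width
= 22 * 62
= 1364 mm^2

1364


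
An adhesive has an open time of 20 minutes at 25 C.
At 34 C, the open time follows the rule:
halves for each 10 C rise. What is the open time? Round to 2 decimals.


Factor = 2^((34-25)/10) = 1.8661
Open time = 20 / 1.8661 = 10.72 min

10.72


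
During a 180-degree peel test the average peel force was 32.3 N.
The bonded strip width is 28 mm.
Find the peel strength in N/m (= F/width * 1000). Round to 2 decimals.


Peel strength = F/width * 1000
= 32.3 / 28 * 1000
= 1153.57 N/m

1153.57


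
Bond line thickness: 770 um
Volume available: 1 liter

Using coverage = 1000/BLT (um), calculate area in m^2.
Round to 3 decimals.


1 L = 1e6 mm^3, thickness = 770 um = 0.77 mm
Area = 1e6 / 0.77 mm^2 = (1e6 / 0.77) / 1e6 m^2 = 1000 / 770 m^2
= 1.299 m^2

1.299


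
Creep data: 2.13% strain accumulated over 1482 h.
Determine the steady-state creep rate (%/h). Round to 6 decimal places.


Rate = 2.13 / 1482 = 0.001437 %/h

0.001437


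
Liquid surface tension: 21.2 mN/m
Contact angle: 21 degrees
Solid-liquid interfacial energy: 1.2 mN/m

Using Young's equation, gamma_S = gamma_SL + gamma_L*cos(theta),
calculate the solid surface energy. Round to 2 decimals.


gamma_S = 1.2 + 21.2 * cos(21)
= 20.99 mN/m

20.99


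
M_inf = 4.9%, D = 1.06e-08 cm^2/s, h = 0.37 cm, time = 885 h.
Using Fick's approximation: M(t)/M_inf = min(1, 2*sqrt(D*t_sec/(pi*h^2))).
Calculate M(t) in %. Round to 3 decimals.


t = 3186000 s
ratio = min(1, 2*sqrt(1.06e-08*3186000/(pi*0.1369)))
= 0.560440
M(t) = 4.9 * 0.560440 = 2.746%

2.746


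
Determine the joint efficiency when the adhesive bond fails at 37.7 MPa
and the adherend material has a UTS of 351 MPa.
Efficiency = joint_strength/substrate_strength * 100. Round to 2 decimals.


Joint efficiency = 37.7 / 351 * 100
= 10.74%

10.74


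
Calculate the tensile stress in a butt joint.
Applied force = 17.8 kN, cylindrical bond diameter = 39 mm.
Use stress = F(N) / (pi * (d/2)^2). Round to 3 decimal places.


A = pi * 19.5^2 = 1194.5906 mm^2
sigma = 17800.0 / 1194.5906 = 14.901 MPa

14.901


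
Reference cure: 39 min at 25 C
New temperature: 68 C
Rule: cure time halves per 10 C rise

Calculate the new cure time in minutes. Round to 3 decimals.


factor = 2^((68-25)/10) = 19.6983
t_new = 39 / 19.6983 = 1.980 min

1.980


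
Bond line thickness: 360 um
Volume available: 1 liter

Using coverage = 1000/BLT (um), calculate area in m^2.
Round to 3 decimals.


1 L = 1e6 mm^3, thickness = 360 um = 0.36 mm
Area = 1e6 / 0.36 mm^2 = (1e6 / 0.36) / 1e6 m^2 = 1000 / 360 m^2
= 2.778 m^2

2.778


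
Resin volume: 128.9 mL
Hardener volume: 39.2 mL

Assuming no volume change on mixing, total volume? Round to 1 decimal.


V_total = 128.9 + 39.2 = 168.1 mL

168.1


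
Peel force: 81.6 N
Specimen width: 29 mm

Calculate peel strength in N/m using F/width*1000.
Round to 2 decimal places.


Peel strength = 81.6 / 29 * 1000 = 2813.79 N/m

2813.79


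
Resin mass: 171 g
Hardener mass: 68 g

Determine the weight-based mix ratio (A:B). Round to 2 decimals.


Ratio = 171 / 68 = 2.51

2.51


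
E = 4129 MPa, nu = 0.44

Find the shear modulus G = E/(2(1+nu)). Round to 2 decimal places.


G = 4129 / (2 * 1.44)
= 1433.68 MPa

1433.68


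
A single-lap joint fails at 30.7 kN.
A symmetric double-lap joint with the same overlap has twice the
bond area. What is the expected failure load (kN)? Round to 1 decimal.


Double-lap load = 2 * 30.7 = 61.4 kN

61.4


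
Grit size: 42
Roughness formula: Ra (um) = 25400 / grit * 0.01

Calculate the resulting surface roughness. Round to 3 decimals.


Ra = 25400 / 42 * 0.01
= 6.048 um

6.048


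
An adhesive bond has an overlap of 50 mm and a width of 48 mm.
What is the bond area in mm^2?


Bond area = overlap * width
= 50 * 48
= 2400 mm^2

2400


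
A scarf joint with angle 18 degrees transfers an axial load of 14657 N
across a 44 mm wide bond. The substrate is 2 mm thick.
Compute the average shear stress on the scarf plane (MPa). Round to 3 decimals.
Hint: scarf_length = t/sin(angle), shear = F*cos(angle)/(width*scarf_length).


scarf_length = 2 / sin(18 deg) = 6.4721 mm
cos(18 deg) = 0.951057
shear stress = 14657 * 0.951057 / (44 * 6.4721)
= 48.950 MPa

48.950


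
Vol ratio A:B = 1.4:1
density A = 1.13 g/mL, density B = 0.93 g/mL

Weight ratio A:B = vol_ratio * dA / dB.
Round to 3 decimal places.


Weight ratio = 1.4 * 1.13 / 0.93
= 1.701

1.701


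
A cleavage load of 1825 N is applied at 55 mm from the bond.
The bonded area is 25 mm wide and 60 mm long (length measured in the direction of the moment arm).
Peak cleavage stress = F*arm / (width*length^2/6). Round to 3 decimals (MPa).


Moment = 1825 * 55 = 100375 N*mm
Section modulus = 25 * 3600 / 6 = 90000 / 6 mm^3
Stress = 100375 / (90000 / 6) = 602250 / 90000
= 6.692 MPa

6.692


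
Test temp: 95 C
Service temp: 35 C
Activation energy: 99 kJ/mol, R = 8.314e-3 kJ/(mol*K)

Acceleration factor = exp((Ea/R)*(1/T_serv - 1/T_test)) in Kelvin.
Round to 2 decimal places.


AF = exp((99/0.008314)*(1/308.15 - 1/368.15))
= 543.38

543.38


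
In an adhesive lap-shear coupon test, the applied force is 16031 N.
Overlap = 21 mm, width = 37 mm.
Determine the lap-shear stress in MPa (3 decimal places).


stress = F / (overlap * width)
= 16031 / (21 * 37)
= 20.632 MPa

20.632


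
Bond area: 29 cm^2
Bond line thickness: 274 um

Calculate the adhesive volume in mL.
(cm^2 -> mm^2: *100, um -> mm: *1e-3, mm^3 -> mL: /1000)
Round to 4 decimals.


V = 29*100 * 274*1e-3 / 1000
= 0.7946 mL

0.7946


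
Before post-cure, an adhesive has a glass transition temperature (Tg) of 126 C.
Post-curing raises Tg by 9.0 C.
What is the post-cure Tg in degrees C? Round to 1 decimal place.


Tg_post = Tg_base + delta_Tg
= 126 + 9.0
= 135.0 C

135.0


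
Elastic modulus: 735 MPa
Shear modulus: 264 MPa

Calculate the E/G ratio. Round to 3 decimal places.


E / G = 735 / 264 = 2.784

2.784


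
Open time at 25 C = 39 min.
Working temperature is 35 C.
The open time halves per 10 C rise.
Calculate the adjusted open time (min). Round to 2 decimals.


factor = 2^((35 - 25) / 10) = 2.0000
ot = 39 / 2.0000 = 19.50 min

19.50


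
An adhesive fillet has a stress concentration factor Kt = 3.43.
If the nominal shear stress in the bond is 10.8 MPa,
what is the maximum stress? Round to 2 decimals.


Max stress = 10.8 * 3.43 = 37.04 MPa

37.04


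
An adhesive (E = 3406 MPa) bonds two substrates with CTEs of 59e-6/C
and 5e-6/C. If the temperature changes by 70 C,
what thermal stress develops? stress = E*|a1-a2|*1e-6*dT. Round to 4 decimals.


Stress = 3406 * |59 - 5| * 1e-6 * 70
= 12.8747 MPa

12.8747


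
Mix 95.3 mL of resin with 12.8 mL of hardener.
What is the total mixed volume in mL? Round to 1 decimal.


Total = 95.3 + 12.8 = 108.1 mL

108.1


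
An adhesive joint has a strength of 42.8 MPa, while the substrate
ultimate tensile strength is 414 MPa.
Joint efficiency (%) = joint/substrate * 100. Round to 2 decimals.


Efficiency = 42.8 / 414 * 100
= 10.34%

10.34


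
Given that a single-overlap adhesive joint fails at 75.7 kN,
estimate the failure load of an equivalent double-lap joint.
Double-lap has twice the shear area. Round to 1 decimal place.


Double-lap factor = 2
Expected load = 75.7 * 2 = 151.4 kN

151.4


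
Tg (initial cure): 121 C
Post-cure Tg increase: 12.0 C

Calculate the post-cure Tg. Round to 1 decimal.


Post-cure Tg = 121 + 12.0 = 133.0 C

133.0


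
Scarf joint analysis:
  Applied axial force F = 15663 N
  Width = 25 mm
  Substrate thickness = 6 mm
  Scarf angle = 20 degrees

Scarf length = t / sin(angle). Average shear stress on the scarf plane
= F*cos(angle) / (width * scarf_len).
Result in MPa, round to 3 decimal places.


Scarf length = 6 / sin(20 deg) = 17.5428 mm
cos(20 deg) = 0.939693
Shear = 15663 * 0.939693 / (25 * 17.5428)
= 33.560 MPa

33.560


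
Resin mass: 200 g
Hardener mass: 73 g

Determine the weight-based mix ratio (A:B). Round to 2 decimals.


Ratio = 200 / 73 = 2.74

2.74


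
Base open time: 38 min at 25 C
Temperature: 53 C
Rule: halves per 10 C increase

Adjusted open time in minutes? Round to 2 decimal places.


Acceleration = 2^((53-25)/10) = 6.9644
Open time = 38 / 6.9644 = 5.46 min

5.46


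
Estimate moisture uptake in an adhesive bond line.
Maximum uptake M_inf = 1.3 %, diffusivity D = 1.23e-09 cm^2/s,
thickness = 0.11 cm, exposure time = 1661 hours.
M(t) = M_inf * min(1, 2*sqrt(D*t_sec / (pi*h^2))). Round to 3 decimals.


Convert time: 1661 h = 5979600 s
ratio = min(1, 2*sqrt(1.23e-09*5979600/(pi*0.11^2)))
= 0.879733
M(t) = 1.3 * 0.879733 = 1.144%

1.144


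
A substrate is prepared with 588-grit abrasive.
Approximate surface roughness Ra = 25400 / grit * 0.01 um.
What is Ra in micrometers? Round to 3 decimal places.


Ra = 25400 / 588 * 0.01 = 0.432 um

0.432


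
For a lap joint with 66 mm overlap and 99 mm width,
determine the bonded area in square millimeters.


Area = 66 * 99 = 6534 mm^2

6534


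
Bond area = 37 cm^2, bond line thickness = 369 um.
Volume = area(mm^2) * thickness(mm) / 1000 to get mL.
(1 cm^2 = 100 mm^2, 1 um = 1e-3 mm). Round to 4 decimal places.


area_mm2 = 37 * 100 = 3700
blt_mm = 369 * 1e-3 = 0.369
vol_mm3 = 3700 * 0.369 = 1365.3
vol_mL = 1365.3 / 1000 = 1.3653 mL

1.3653


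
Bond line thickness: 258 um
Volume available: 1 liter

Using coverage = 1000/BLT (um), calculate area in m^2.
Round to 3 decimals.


1 L = 1e6 mm^3, thickness = 258 um = 0.258 mm
Area = 1e6 / 0.258 mm^2 = (1e6 / 0.258) / 1e6 m^2 = 1000 / 258 m^2
= 3.876 m^2

3.876


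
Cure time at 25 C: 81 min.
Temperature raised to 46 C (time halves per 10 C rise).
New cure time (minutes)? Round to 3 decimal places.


Acceleration factor = 2^(21/10) = 4.2871
New time = 81 / 4.2871 = 18.894 min

18.894


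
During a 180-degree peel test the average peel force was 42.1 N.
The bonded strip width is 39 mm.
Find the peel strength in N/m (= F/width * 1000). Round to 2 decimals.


Peel strength = F/width * 1000
= 42.1 / 39 * 1000
= 1079.49 N/m

1079.49


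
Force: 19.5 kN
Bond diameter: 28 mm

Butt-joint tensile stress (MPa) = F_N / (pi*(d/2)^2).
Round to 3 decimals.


F_N = 19.5 * 1000 = 19500.0 N
A = pi*(14.0)^2 = 615.7522 mm^2
stress = 19500.0 / 615.7522 = 31.669 MPa

31.669


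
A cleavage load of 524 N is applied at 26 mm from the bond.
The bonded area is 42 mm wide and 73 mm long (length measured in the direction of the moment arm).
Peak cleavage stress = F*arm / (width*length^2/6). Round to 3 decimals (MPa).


Moment = 524 * 26 = 13624 N*mm
Section modulus = 42 * 5329 / 6 = 223818 / 6 mm^3
Stress = 13624 / (223818 / 6) = 81744 / 223818
= 0.365 MPa

0.365


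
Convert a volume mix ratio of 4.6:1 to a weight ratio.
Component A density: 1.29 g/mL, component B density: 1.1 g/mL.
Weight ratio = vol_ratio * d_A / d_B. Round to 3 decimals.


= 4.6 * 1.29 / 1.1 = 5.395

5.395


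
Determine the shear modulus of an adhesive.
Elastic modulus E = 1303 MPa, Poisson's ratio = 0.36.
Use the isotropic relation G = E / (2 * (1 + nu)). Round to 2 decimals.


G = 1303 / (2*(1+0.36)) = 1303 / 2.72
= 479.04 MPa

479.04


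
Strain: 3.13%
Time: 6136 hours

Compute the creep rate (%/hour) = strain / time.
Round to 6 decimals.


Creep rate = 3.13 / 6136
= 0.000510 %/h

0.000510


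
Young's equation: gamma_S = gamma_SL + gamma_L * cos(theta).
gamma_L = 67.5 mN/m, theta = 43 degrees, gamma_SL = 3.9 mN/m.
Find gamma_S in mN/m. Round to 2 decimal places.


cos(43 deg) = 0.731354
gamma_S = 3.9 + 67.5 * 0.731354
= 53.27 mN/m

53.27
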